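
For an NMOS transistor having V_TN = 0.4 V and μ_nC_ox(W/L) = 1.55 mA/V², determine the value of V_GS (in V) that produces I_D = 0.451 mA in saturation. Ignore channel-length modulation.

V_GS = 1.16 V

In saturation I_D = ½ k_n (V_GS − V_TN)², so V_GS − V_TN = √(2 I_D / k_n) = √(2 × 0.451 / 1.55) = 0.763 V.
V_GS = 0.4 + 0.763 = 1.16 V.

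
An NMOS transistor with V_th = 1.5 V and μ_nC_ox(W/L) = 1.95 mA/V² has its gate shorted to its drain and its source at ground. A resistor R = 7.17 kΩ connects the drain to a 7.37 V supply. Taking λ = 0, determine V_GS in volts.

V_GS = 2.35 V

With gate tied to drain, V_GS = V_DS ≥ V_GS − V_th, so the device is in saturation.
KCL at the drain: ½ k_n (V_GS − V_th)² = (V_DD − V_GS)/R.
Let x = V_GS − 1.5. Then 6.99 x² + x − 5.87 = 0, giving x = 0.848 V (positive root), so V_GS = 2.35 V.
I_D = (V_DD − V_GS)/R = (7.37 − 2.35) / 7.17 = 0.7 mA.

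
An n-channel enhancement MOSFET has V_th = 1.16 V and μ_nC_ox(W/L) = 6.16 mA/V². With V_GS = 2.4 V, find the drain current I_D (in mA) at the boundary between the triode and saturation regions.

At the boundary V_DS = V_ov = V_GS − V_th = 2.4 − 1.16 = 1.24 V.
I_D = ½ k_n V_ov² = 0.5 × 6.16 × 1.24² = 4.74 mA.

I_D = 4.74 mA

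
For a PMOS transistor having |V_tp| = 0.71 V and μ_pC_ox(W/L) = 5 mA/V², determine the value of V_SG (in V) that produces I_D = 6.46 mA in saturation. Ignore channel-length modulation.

V_SG = 2.32 V

In saturation I_D = ½ k_p (V_SG − |V_tp|)², so V_SG − |V_tp| = √(2 I_D / k_p) = √(2 × 6.46 / 5) = 1.61 V.
V_SG = 0.71 + 1.61 = 2.32 V.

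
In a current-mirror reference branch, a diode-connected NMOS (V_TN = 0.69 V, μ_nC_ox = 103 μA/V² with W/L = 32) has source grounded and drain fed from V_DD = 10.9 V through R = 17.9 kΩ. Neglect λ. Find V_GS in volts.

V_GS = 1.26 V

With gate tied to drain, V_GS = V_DS ≥ V_GS − V_TN, so the device is in saturation.
k_n = μ_nC_ox · (W/L) = 3.296 mA/V².
KCL at the drain: ½ k_n (V_GS − V_TN)² = (V_DD − V_GS)/R.
Let x = V_GS − 0.69. Then 29.5 x² + x − 10.21 = 0, giving x = 0.572 V (positive root), so V_GS = 1.26 V.
I_D = (V_DD − V_GS)/R = (10.9 − 1.26) / 17.9 = 0.538 mA.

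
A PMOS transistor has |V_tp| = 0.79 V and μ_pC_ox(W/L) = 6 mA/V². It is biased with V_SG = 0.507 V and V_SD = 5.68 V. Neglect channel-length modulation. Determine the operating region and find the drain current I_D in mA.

Cutoff; I_D = 0 mA

V_SG = 0.507 V < |V_tp| = 0.79 V, so the transistor is in cutoff.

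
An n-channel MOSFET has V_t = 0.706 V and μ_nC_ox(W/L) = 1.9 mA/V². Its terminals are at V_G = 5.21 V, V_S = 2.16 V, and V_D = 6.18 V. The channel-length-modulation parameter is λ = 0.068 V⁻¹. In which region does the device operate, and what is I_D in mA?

Saturation; I_D = 6.65 mA

V_GS = V_G − V_S = 5.21 − 2.16 = 3.05 V; V_DS = V_D − V_S = 6.18 − 2.16 = 4.02 V.
V_ov = V_GS − V_t = 3.05 − 0.706 = 2.34 V.
Since V_DS = 4.02 V ≥ V_ov = 2.34 V, the device is in saturation.
I_D = ½ k_n V_ov² (1 + λ V_DS) = 0.5 × 1.9 × 2.34² × (1 + 0.068 × 4.02) = 6.65 mA.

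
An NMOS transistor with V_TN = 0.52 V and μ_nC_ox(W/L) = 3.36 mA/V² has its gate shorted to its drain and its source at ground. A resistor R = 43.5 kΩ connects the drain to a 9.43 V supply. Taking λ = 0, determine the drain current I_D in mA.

I_D = 0.197 mA

With gate tied to drain, V_GS = V_DS ≥ V_GS − V_TN, so the device is in saturation.
KCL at the drain: ½ k_n (V_GS − V_TN)² = (V_DD − V_GS)/R.
Let x = V_GS − 0.52. Then 73.1 x² + x − 8.91 = 0, giving x = 0.342 V (positive root), so V_GS = 0.862 V.
I_D = (V_DD − V_GS)/R = (9.43 − 0.862) / 43.5 = 0.197 mA.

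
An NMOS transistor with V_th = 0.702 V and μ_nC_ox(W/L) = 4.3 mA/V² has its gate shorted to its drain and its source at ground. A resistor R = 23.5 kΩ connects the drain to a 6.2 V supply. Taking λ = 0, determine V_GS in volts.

V_GS = 1.02 V

With gate tied to drain, V_GS = V_DS ≥ V_GS − V_th, so the device is in saturation.
KCL at the drain: ½ k_n (V_GS − V_th)² = (V_DD − V_GS)/R.
Let x = V_GS − 0.702. Then 50.5 x² + x − 5.498 = 0, giving x = 0.32 V (positive root), so V_GS = 1.02 V.
I_D = (V_DD − V_GS)/R = (6.2 − 1.02) / 23.5 = 0.22 mA.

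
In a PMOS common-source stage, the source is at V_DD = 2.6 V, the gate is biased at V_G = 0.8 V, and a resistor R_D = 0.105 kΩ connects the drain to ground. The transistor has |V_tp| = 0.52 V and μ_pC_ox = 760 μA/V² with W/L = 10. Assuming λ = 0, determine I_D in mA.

V_SG = V_DD − V_G = 2.6 − 0.8 = 1.8 V, so V_ov = 1.8 − 0.52 = 1.28 V.
k_p = μ_pC_ox · (W/L) = 7.6 mA/V².
Assume saturation: I_D = ½ k_p V_ov² = 0.5 × 7.6 × 1.28² = 6.23 mA, giving V_SD = V_DD − I_D R_D = 2.6 − 6.23 × 0.105 = 1.95 V.
V_SD = 1.95 V ≥ V_ov = 1.28 V, confirming saturation.

I_D = 6.23 mA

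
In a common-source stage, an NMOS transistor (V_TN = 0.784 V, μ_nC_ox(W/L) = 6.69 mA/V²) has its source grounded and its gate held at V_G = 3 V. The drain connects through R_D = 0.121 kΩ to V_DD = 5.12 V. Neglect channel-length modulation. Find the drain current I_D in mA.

I_D = 16.4 mA

V_GS = V_G = 3 V, so V_ov = 3 − 0.784 = 2.22 V.
Assume saturation: I_D = ½ k_n V_ov² = 0.5 × 6.69 × 2.22² = 16.4 mA, giving V_DS = V_DD − I_D R_D = 5.12 − 16.4 × 0.121 = 3.13 V.
V_DS = 3.13 V ≥ V_ov = 2.22 V, confirming saturation.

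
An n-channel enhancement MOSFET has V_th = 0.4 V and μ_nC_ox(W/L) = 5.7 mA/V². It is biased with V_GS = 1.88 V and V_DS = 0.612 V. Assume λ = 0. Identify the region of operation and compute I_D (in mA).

V_ov = V_GS − V_th = 1.88 − 0.4 = 1.48 V.
Since V_DS = 0.612 V < V_ov = 1.48 V, the device is in the triode region.
I_D = k_n [V_ov · V_DS − ½ V_DS²] = 5.7 × [1.48 × 0.612 − 0.5 × 0.612²] = 4.1 mA.

Triode; I_D = 4.10 mA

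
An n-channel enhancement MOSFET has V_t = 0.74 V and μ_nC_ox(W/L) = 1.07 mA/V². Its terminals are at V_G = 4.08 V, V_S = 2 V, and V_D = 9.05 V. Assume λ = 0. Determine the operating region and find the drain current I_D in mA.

Saturation; I_D = 0.961 mA

V_GS = V_G − V_S = 4.08 − 2 = 2.08 V; V_DS = V_D − V_S = 9.05 − 2 = 7.05 V.
V_ov = V_GS − V_t = 2.08 − 0.74 = 1.34 V.
Since V_DS = 7.05 V ≥ V_ov = 1.34 V, the device is in saturation.
I_D = ½ k_n V_ov² = 0.5 × 1.07 × 1.34² = 0.961 mA.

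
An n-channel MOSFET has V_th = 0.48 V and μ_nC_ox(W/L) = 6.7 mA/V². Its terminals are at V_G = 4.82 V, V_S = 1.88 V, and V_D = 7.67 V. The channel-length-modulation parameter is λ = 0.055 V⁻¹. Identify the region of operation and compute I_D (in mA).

Saturation; I_D = 26.7 mA

V_GS = V_G − V_S = 4.82 − 1.88 = 2.94 V; V_DS = V_D − V_S = 7.67 − 1.88 = 5.79 V.
V_ov = V_GS − V_th = 2.94 − 0.48 = 2.46 V.
Since V_DS = 5.79 V ≥ V_ov = 2.46 V, the device is in saturation.
I_D = ½ k_n V_ov² (1 + λ V_DS) = 0.5 × 6.7 × 2.46² × (1 + 0.055 × 5.79) = 26.7 mA.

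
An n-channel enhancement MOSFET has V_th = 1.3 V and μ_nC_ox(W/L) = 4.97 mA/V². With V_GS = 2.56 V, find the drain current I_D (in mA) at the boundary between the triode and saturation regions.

At the boundary V_DS = V_ov = V_GS − V_th = 2.56 − 1.3 = 1.26 V.
I_D = ½ k_n V_ov² = 0.5 × 4.97 × 1.26² = 3.95 mA.

I_D = 3.95 mA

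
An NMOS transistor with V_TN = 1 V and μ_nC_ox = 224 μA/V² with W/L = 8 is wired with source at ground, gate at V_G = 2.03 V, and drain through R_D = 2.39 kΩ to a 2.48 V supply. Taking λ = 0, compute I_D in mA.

V_GS = V_G = 2.03 V, so V_ov = 2.03 − 1 = 1.03 V.
k_n = μ_nC_ox · (W/L) = 1.792 mA/V².
Assume saturation: I_D = ½ k_n V_ov² = 0.5 × 1.792 × 1.03² = 0.951 mA, giving V_DS = V_DD − I_D R_D = 2.48 − 0.951 × 2.39 = 0.208 V.
But 0.208 V < V_ov = 1.03 V, so the device is actually in triode.
In triode I_D = k_n[V_ov V_DS − ½ V_DS²] and I_D = (V_DD − V_DS)/R_D. Equating: 2.14 V_DS² − 5.411 V_DS + 2.48 = 0, giving V_DS = 0.601 V (the root below V_ov).
I_D = (2.48 − 0.601) / 2.39 = 0.786 mA.

I_D = 0.786 mA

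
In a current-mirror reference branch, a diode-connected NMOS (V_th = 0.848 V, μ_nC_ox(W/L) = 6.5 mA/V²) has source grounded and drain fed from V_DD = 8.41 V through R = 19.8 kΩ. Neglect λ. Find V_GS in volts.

V_GS = 1.18 V

With gate tied to drain, V_GS = V_DS ≥ V_GS − V_th, so the device is in saturation.
KCL at the drain: ½ k_n (V_GS − V_th)² = (V_DD − V_GS)/R.
Let x = V_GS − 0.848. Then 64.4 x² + x − 7.562 = 0, giving x = 0.335 V (positive root), so V_GS = 1.18 V.
I_D = (V_DD − V_GS)/R = (8.41 − 1.18) / 19.8 = 0.365 mA.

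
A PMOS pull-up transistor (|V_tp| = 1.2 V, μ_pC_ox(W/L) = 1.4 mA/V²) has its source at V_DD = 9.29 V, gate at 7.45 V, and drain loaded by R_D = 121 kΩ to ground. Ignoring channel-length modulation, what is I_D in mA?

V_SG = V_DD − V_G = 9.29 − 7.45 = 1.84 V, so V_ov = 1.84 − 1.2 = 0.64 V.
Assume saturation: I_D = ½ k_p V_ov² = 0.5 × 1.4 × 0.64² = 0.287 mA, giving V_SD = V_DD − I_D R_D = 9.29 − 0.287 × 121 = -25.4 V.
But -25.4 V < V_ov = 0.64 V, so the device is actually in triode.
In triode I_D = k_p[V_ov V_SD − ½ V_SD²] and I_D = (V_DD − V_SD)/R_D. Equating: 84.7 V_SD² − 109.4 V_SD + 9.29 = 0, giving V_SD = 0.0914 V (the root below V_ov).
I_D = (9.29 − 0.0914) / 121 = 0.076 mA.

I_D = 0.0760 mA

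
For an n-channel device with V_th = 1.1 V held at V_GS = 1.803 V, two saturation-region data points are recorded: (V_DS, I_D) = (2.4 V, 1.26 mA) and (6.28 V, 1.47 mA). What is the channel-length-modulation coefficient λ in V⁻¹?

λ = 0.0479 V⁻¹

With V_GS fixed, I_D ∝ (1 + λ V_DS) in saturation, so I_D2/I_D1 = (1 + λ V_DS2)/(1 + λ V_DS1).
1.47/1.26 = 1.167 = (1 + 6.28 λ)/(1 + 2.4 λ).
Solving: λ (I_D1 V_DS2 − I_D2 V_DS1) = I_D2 − I_D1, so λ = (1.47 − 1.26) / (1.26 × 6.28 − 1.47 × 2.4) = 0.21 / 4.38 = 0.0479 V⁻¹.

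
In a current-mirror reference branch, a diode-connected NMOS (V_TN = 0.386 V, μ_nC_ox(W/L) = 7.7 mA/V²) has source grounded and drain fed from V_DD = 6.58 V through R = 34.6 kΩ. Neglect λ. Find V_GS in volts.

With gate tied to drain, V_GS = V_DS ≥ V_GS − V_TN, so the device is in saturation.
KCL at the drain: ½ k_n (V_GS − V_TN)² = (V_DD − V_GS)/R.
Let x = V_GS − 0.386. Then 133 x² + x − 6.194 = 0, giving x = 0.212 V (positive root), so V_GS = 0.598 V.
I_D = (V_DD − V_GS)/R = (6.58 − 0.598) / 34.6 = 0.173 mA.

V_GS = 0.598 V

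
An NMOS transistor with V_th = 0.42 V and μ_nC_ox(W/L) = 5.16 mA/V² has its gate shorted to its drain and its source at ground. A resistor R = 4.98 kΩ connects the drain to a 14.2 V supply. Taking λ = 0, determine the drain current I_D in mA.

I_D = 2.57 mA

With gate tied to drain, V_GS = V_DS ≥ V_GS − V_th, so the device is in saturation.
KCL at the drain: ½ k_n (V_GS − V_th)² = (V_DD − V_GS)/R.
Let x = V_GS − 0.42. Then 12.8 x² + x − 13.78 = 0, giving x = 0.997 V (positive root), so V_GS = 1.42 V.
I_D = (V_DD − V_GS)/R = (14.2 − 1.42) / 4.98 = 2.57 mA.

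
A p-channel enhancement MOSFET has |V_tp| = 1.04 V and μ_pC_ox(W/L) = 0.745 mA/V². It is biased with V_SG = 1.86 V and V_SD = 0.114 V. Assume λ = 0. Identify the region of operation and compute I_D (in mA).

V_ov = V_SG − |V_tp| = 1.86 − 1.04 = 0.82 V.
Since V_SD = 0.114 V < V_ov = 0.82 V, the device is in the triode region.
I_D = k_p [V_ov · V_SD − ½ V_SD²] = 0.745 × [0.82 × 0.114 − 0.5 × 0.114²] = 0.0648 mA.

Triode; I_D = 0.0648 mA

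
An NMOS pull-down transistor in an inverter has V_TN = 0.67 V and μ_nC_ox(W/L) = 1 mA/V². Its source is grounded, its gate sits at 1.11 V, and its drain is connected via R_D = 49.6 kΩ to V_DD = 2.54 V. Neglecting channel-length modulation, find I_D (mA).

I_D = 0.0486 mA

V_GS = V_G = 1.11 V, so V_ov = 1.11 − 0.67 = 0.44 V.
Assume saturation: I_D = ½ k_n V_ov² = 0.5 × 1 × 0.44² = 0.0968 mA, giving V_DS = V_DD − I_D R_D = 2.54 − 0.0968 × 49.6 = -2.26 V.
But -2.26 V < V_ov = 0.44 V, so the device is actually in triode.
In triode I_D = k_n[V_ov V_DS − ½ V_DS²] and I_D = (V_DD − V_DS)/R_D. Equating: 24.8 V_DS² − 22.82 V_DS + 2.54 = 0, giving V_DS = 0.13 V (the root below V_ov).
I_D = (2.54 − 0.13) / 49.6 = 0.0486 mA.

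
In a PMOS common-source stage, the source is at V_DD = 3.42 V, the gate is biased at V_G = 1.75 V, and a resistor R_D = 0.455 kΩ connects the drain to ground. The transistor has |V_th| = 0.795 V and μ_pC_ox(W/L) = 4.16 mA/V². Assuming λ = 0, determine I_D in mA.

I_D = 1.59 mA

V_SG = V_DD − V_G = 3.42 − 1.75 = 1.67 V, so V_ov = 1.67 − 0.795 = 0.875 V.
Assume saturation: I_D = ½ k_p V_ov² = 0.5 × 4.16 × 0.875² = 1.59 mA, giving V_SD = V_DD − I_D R_D = 3.42 − 1.59 × 0.455 = 2.7 V.
V_SD = 2.7 V ≥ V_ov = 0.875 V, confirming saturation.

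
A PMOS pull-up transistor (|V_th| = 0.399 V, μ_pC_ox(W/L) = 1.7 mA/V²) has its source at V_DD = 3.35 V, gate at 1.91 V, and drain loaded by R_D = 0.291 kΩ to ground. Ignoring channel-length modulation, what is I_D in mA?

I_D = 0.921 mA

V_SG = V_DD − V_G = 3.35 − 1.91 = 1.44 V, so V_ov = 1.44 − 0.399 = 1.04 V.
Assume saturation: I_D = ½ k_p V_ov² = 0.5 × 1.7 × 1.04² = 0.921 mA, giving V_SD = V_DD − I_D R_D = 3.35 − 0.921 × 0.291 = 3.08 V.
V_SD = 3.08 V ≥ V_ov = 1.04 V, confirming saturation.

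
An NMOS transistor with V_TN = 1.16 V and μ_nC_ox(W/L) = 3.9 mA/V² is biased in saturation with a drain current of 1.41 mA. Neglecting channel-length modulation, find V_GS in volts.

V_GS = 2.01 V

In saturation I_D = ½ k_n (V_GS − V_TN)², so V_GS − V_TN = √(2 I_D / k_n) = √(2 × 1.41 / 3.9) = 0.85 V.
V_GS = 1.16 + 0.85 = 2.01 V.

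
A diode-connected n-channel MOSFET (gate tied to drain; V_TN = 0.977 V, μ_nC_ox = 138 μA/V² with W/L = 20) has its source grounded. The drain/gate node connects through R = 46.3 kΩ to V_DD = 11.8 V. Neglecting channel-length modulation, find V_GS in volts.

V_GS = 1.38 V

With gate tied to drain, V_GS = V_DS ≥ V_GS − V_TN, so the device is in saturation.
k_n = μ_nC_ox · (W/L) = 2.76 mA/V².
KCL at the drain: ½ k_n (V_GS − V_TN)² = (V_DD − V_GS)/R.
Let x = V_GS − 0.977. Then 63.9 x² + x − 10.82 = 0, giving x = 0.404 V (positive root), so V_GS = 1.38 V.
I_D = (V_DD − V_GS)/R = (11.8 − 1.38) / 46.3 = 0.225 mA.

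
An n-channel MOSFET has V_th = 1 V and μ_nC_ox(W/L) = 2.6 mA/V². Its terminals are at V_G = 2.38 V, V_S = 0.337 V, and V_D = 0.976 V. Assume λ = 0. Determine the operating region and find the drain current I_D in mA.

V_GS = V_G − V_S = 2.38 − 0.337 = 2.04 V; V_DS = V_D − V_S = 0.976 − 0.337 = 0.639 V.
V_ov = V_GS − V_th = 2.04 − 1 = 1.04 V.
Since V_DS = 0.639 V < V_ov = 1.04 V, the device is in the triode region.
I_D = k_n [V_ov · V_DS − ½ V_DS²] = 2.6 × [1.04 × 0.639 − 0.5 × 0.639²] = 1.2 mA.

Triode; I_D = 1.20 mA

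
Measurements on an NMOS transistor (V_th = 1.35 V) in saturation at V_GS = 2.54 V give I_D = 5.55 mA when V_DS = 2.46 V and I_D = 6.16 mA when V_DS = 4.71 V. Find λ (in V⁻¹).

λ = 0.0555 V⁻¹

With V_GS fixed, I_D ∝ (1 + λ V_DS) in saturation, so I_D2/I_D1 = (1 + λ V_DS2)/(1 + λ V_DS1).
6.16/5.55 = 1.11 = (1 + 4.71 λ)/(1 + 2.46 λ).
Solving: λ (I_D1 V_DS2 − I_D2 V_DS1) = I_D2 − I_D1, so λ = (6.16 − 5.55) / (5.55 × 4.71 − 6.16 × 2.46) = 0.61 / 11 = 0.0555 V⁻¹.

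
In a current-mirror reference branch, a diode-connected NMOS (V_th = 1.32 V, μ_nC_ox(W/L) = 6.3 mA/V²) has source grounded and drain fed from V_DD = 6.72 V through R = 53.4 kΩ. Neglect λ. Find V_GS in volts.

With gate tied to drain, V_GS = V_DS ≥ V_GS − V_th, so the device is in saturation.
KCL at the drain: ½ k_n (V_GS − V_th)² = (V_DD − V_GS)/R.
Let x = V_GS − 1.32. Then 168 x² + x − 5.4 = 0, giving x = 0.176 V (positive root), so V_GS = 1.5 V.
I_D = (V_DD − V_GS)/R = (6.72 − 1.5) / 53.4 = 0.0978 mA.

V_GS = 1.50 V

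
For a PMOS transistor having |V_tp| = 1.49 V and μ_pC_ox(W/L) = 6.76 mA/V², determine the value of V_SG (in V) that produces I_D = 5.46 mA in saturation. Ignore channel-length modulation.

V_SG = 2.76 V

In saturation I_D = ½ k_p (V_SG − |V_tp|)², so V_SG − |V_tp| = √(2 I_D / k_p) = √(2 × 5.46 / 6.76) = 1.27 V.
V_SG = 1.49 + 1.27 = 2.76 V.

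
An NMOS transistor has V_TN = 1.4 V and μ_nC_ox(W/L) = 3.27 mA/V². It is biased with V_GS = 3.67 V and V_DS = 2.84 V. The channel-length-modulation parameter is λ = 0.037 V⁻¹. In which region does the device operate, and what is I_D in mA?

V_ov = V_GS − V_TN = 3.67 − 1.4 = 2.27 V.
Since V_DS = 2.84 V ≥ V_ov = 2.27 V, the device is in saturation.
I_D = ½ k_n V_ov² (1 + λ V_DS) = 0.5 × 3.27 × 2.27² × (1 + 0.037 × 2.84) = 9.31 mA.

Saturation; I_D = 9.31 mA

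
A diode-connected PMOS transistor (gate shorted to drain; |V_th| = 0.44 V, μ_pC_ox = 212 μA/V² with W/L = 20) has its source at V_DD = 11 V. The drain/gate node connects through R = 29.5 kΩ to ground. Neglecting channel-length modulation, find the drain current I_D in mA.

I_D = 0.344 mA

With gate tied to drain, V_SG = V_SD ≥ V_SG − |V_th|, so the device is in saturation.
k_p = μ_pC_ox · (W/L) = 4.24 mA/V².
KCL at the drain: ½ k_p (V_SG − |V_th|)² = (V_DD − V_SG)/R.
Let x = V_SG − 0.44. Then 62.5 x² + x − 10.56 = 0, giving x = 0.403 V (positive root), so V_SG = 0.843 V.
I_D = (V_DD − V_SG)/R = (11 − 0.843) / 29.5 = 0.344 mA.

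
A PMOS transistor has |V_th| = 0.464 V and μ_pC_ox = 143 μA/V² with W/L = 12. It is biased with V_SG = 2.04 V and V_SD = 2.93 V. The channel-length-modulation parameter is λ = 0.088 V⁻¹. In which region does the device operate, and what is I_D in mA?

Saturation; I_D = 2.68 mA

k_p = μ_pC_ox · (W/L) = 1.716 mA/V².
V_ov = V_SG − |V_th| = 2.04 − 0.464 = 1.58 V.
Since V_SD = 2.93 V ≥ V_ov = 1.58 V, the device is in saturation.
I_D = ½ k_p V_ov² (1 + λ V_SD) = 0.5 × 1.716 × 1.58² × (1 + 0.088 × 2.93) = 2.68 mA.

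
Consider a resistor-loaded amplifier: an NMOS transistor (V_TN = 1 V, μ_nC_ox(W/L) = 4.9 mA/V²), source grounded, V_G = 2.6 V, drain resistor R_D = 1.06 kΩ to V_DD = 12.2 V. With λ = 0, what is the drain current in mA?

I_D = 6.27 mA

V_GS = V_G = 2.6 V, so V_ov = 2.6 − 1 = 1.6 V.
Assume saturation: I_D = ½ k_n V_ov² = 0.5 × 4.9 × 1.6² = 6.27 mA, giving V_DS = V_DD − I_D R_D = 12.2 − 6.27 × 1.06 = 5.55 V.
V_DS = 5.55 V ≥ V_ov = 1.6 V, confirming saturation.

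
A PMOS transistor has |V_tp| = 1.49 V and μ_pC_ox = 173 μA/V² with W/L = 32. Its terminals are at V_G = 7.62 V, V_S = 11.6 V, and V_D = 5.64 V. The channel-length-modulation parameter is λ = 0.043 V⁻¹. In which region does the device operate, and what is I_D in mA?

Saturation; I_D = 21.6 mA

V_SG = V_S − V_G = 11.6 − 7.62 = 3.98 V; V_SD = V_S − V_D = 11.6 − 5.64 = 5.96 V.
k_p = μ_pC_ox · (W/L) = 5.536 mA/V².
V_ov = V_SG − |V_tp| = 3.98 − 1.49 = 2.49 V.
Since V_SD = 5.96 V ≥ V_ov = 2.49 V, the device is in saturation.
I_D = ½ k_p V_ov² (1 + λ V_SD) = 0.5 × 5.536 × 2.49² × (1 + 0.043 × 5.96) = 21.6 mA.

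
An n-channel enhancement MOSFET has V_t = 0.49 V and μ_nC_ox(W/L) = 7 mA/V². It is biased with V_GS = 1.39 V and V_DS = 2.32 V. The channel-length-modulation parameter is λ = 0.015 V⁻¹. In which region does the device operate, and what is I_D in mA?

Saturation; I_D = 2.93 mA

V_ov = V_GS − V_t = 1.39 − 0.49 = 0.9 V.
Since V_DS = 2.32 V ≥ V_ov = 0.9 V, the device is in saturation.
I_D = ½ k_n V_ov² (1 + λ V_DS) = 0.5 × 7 × 0.9² × (1 + 0.015 × 2.32) = 2.93 mA.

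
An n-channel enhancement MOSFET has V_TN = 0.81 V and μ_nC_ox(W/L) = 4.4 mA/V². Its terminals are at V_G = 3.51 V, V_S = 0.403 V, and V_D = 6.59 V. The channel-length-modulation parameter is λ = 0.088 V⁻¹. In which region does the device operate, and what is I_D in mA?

V_GS = V_G − V_S = 3.51 − 0.403 = 3.11 V; V_DS = V_D − V_S = 6.59 − 0.403 = 6.19 V.
V_ov = V_GS − V_TN = 3.11 − 0.81 = 2.3 V.
Since V_DS = 6.19 V ≥ V_ov = 2.3 V, the device is in saturation.
I_D = ½ k_n V_ov² (1 + λ V_DS) = 0.5 × 4.4 × 2.3² × (1 + 0.088 × 6.19) = 17.9 mA.

Saturation; I_D = 17.9 mA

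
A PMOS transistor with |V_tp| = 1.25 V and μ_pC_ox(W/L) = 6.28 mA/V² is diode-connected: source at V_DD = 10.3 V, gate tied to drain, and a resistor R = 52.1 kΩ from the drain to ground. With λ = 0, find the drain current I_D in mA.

I_D = 0.169 mA

With gate tied to drain, V_SG = V_SD ≥ V_SG − |V_tp|, so the device is in saturation.
KCL at the drain: ½ k_p (V_SG − |V_tp|)² = (V_DD − V_SG)/R.
Let x = V_SG − 1.25. Then 164 x² + x − 9.05 = 0, giving x = 0.232 V (positive root), so V_SG = 1.48 V.
I_D = (V_DD − V_SG)/R = (10.3 − 1.48) / 52.1 = 0.169 mA.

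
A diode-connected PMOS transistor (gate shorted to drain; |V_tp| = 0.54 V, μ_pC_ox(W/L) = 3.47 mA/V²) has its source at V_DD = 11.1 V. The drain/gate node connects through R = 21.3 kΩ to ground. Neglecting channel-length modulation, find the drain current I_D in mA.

With gate tied to drain, V_SG = V_SD ≥ V_SG − |V_tp|, so the device is in saturation.
KCL at the drain: ½ k_p (V_SG − |V_tp|)² = (V_DD − V_SG)/R.
Let x = V_SG − 0.54. Then 37 x² + x − 10.56 = 0, giving x = 0.521 V (positive root), so V_SG = 1.06 V.
I_D = (V_DD − V_SG)/R = (11.1 − 1.06) / 21.3 = 0.471 mA.

I_D = 0.471 mA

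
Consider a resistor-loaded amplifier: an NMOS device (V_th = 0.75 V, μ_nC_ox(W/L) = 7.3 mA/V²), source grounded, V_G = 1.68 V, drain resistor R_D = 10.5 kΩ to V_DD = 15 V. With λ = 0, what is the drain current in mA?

V_GS = V_G = 1.68 V, so V_ov = 1.68 − 0.75 = 0.93 V.
Assume saturation: I_D = ½ k_n V_ov² = 0.5 × 7.3 × 0.93² = 3.16 mA, giving V_DS = V_DD − I_D R_D = 15 − 3.16 × 10.5 = -18.1 V.
But -18.1 V < V_ov = 0.93 V, so the device is actually in triode.
In triode I_D = k_n[V_ov V_DS − ½ V_DS²] and I_D = (V_DD − V_DS)/R_D. Equating: 38.3 V_DS² − 72.28 V_DS + 15 = 0, giving V_DS = 0.237 V (the root below V_ov).
I_D = (15 − 0.237) / 10.5 = 1.41 mA.

I_D = 1.41 mA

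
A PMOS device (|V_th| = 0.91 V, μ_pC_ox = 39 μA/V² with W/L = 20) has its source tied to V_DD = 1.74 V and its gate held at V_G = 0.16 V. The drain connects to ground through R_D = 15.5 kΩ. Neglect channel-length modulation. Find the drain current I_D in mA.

V_SG = V_DD − V_G = 1.74 − 0.16 = 1.58 V, so V_ov = 1.58 − 0.91 = 0.67 V.
k_p = μ_pC_ox · (W/L) = 0.78 mA/V².
Assume saturation: I_D = ½ k_p V_ov² = 0.5 × 0.78 × 0.67² = 0.175 mA, giving V_SD = V_DD − I_D R_D = 1.74 − 0.175 × 15.5 = -0.974 V.
But -0.974 V < V_ov = 0.67 V, so the device is actually in triode.
In triode I_D = k_p[V_ov V_SD − ½ V_SD²] and I_D = (V_DD − V_SD)/R_D. Equating: 6.04 V_SD² − 9.1 V_SD + 1.74 = 0, giving V_SD = 0.225 V (the root below V_ov).
I_D = (1.74 − 0.225) / 15.5 = 0.0978 mA.

I_D = 0.0978 mA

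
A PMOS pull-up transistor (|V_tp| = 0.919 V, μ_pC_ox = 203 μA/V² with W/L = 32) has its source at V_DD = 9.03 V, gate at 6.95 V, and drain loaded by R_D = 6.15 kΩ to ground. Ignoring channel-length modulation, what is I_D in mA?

I_D = 1.43 mA

V_SG = V_DD − V_G = 9.03 − 6.95 = 2.08 V, so V_ov = 2.08 − 0.919 = 1.16 V.
k_p = μ_pC_ox · (W/L) = 6.496 mA/V².
Assume saturation: I_D = ½ k_p V_ov² = 0.5 × 6.496 × 1.16² = 4.38 mA, giving V_SD = V_DD − I_D R_D = 9.03 − 4.38 × 6.15 = -17.9 V.
But -17.9 V < V_ov = 1.16 V, so the device is actually in triode.
In triode I_D = k_p[V_ov V_SD − ½ V_SD²] and I_D = (V_DD − V_SD)/R_D. Equating: 20 V_SD² − 47.38 V_SD + 9.03 = 0, giving V_SD = 0.209 V (the root below V_ov).
I_D = (9.03 − 0.209) / 6.15 = 1.43 mA.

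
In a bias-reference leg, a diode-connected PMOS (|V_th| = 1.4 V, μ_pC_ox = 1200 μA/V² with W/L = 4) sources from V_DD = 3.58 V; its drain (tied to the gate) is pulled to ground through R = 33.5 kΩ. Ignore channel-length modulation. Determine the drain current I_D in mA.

I_D = 0.0603 mA

With gate tied to drain, V_SG = V_SD ≥ V_SG − |V_th|, so the device is in saturation.
k_p = μ_pC_ox · (W/L) = 4.8 mA/V².
KCL at the drain: ½ k_p (V_SG − |V_th|)² = (V_DD − V_SG)/R.
Let x = V_SG − 1.4. Then 80.4 x² + x − 2.18 = 0, giving x = 0.159 V (positive root), so V_SG = 1.56 V.
I_D = (V_DD − V_SG)/R = (3.58 − 1.56) / 33.5 = 0.0603 mA.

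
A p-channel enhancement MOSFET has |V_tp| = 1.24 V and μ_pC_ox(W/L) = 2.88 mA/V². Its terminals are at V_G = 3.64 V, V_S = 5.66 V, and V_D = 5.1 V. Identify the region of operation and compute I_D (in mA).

Triode; I_D = 0.806 mA

V_SG = V_S − V_G = 5.66 − 3.64 = 2.02 V; V_SD = V_S − V_D = 5.66 − 5.1 = 0.56 V.
V_ov = V_SG − |V_tp| = 2.02 − 1.24 = 0.78 V.
Since V_SD = 0.56 V < V_ov = 0.78 V, the device is in the triode region.
I_D = k_p [V_ov · V_SD − ½ V_SD²] = 2.88 × [0.78 × 0.56 − 0.5 × 0.56²] = 0.806 mA.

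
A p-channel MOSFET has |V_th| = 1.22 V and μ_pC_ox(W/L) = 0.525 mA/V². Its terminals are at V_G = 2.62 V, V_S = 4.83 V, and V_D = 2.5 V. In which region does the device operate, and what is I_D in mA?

Saturation; I_D = 0.257 mA

V_SG = V_S − V_G = 4.83 − 2.62 = 2.21 V; V_SD = V_S − V_D = 4.83 − 2.5 = 2.33 V.
V_ov = V_SG − |V_th| = 2.21 − 1.22 = 0.99 V.
Since V_SD = 2.33 V ≥ V_ov = 0.99 V, the device is in saturation.
I_D = ½ k_p V_ov² = 0.5 × 0.525 × 0.99² = 0.257 mA.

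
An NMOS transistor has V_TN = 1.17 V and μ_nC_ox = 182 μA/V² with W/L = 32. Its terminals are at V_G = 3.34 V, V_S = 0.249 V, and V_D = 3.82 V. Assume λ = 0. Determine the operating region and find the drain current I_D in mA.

Saturation; I_D = 10.7 mA

V_GS = V_G − V_S = 3.34 − 0.249 = 3.09 V; V_DS = V_D − V_S = 3.82 − 0.249 = 3.57 V.
k_n = μ_nC_ox · (W/L) = 5.824 mA/V².
V_ov = V_GS − V_TN = 3.09 − 1.17 = 1.92 V.
Since V_DS = 3.57 V ≥ V_ov = 1.92 V, the device is in saturation.
I_D = ½ k_n V_ov² = 0.5 × 5.824 × 1.92² = 10.7 mA.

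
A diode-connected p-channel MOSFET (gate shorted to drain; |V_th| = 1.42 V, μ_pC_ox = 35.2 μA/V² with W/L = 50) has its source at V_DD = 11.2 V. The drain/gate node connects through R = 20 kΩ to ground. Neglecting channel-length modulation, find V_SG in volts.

V_SG = 2.14 V

With gate tied to drain, V_SG = V_SD ≥ V_SG − |V_th|, so the device is in saturation.
k_p = μ_pC_ox · (W/L) = 1.76 mA/V².
KCL at the drain: ½ k_p (V_SG − |V_th|)² = (V_DD − V_SG)/R.
Let x = V_SG − 1.42. Then 17.6 x² + x − 9.78 = 0, giving x = 0.718 V (positive root), so V_SG = 2.14 V.
I_D = (V_DD − V_SG)/R = (11.2 − 2.14) / 20 = 0.453 mA.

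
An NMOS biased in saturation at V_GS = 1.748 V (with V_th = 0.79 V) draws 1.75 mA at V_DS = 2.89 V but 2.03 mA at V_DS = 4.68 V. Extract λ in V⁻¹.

λ = 0.121 V⁻¹

With V_GS fixed, I_D ∝ (1 + λ V_DS) in saturation, so I_D2/I_D1 = (1 + λ V_DS2)/(1 + λ V_DS1).
2.03/1.75 = 1.16 = (1 + 4.68 λ)/(1 + 2.89 λ).
Solving: λ (I_D1 V_DS2 − I_D2 V_DS1) = I_D2 − I_D1, so λ = (2.03 − 1.75) / (1.75 × 4.68 − 2.03 × 2.89) = 0.28 / 2.32 = 0.121 V⁻¹.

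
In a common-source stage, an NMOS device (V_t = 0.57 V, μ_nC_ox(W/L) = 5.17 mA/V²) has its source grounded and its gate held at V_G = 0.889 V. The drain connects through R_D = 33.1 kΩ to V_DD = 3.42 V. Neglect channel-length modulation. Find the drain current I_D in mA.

I_D = 0.101 mA

V_GS = V_G = 0.889 V, so V_ov = 0.889 − 0.57 = 0.319 V.
Assume saturation: I_D = ½ k_n V_ov² = 0.5 × 5.17 × 0.319² = 0.263 mA, giving V_DS = V_DD − I_D R_D = 3.42 − 0.263 × 33.1 = -5.29 V.
But -5.29 V < V_ov = 0.319 V, so the device is actually in triode.
In triode I_D = k_n[V_ov V_DS − ½ V_DS²] and I_D = (V_DD − V_DS)/R_D. Equating: 85.6 V_DS² − 55.59 V_DS + 3.42 = 0, giving V_DS = 0.0688 V (the root below V_ov).
I_D = (3.42 − 0.0688) / 33.1 = 0.101 mA.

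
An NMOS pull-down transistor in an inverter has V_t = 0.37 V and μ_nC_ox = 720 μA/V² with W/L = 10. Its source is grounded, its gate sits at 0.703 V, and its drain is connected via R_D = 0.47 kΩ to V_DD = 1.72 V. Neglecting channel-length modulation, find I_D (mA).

I_D = 0.399 mA

V_GS = V_G = 0.703 V, so V_ov = 0.703 − 0.37 = 0.333 V.
k_n = μ_nC_ox · (W/L) = 7.2 mA/V².
Assume saturation: I_D = ½ k_n V_ov² = 0.5 × 7.2 × 0.333² = 0.399 mA, giving V_DS = V_DD − I_D R_D = 1.72 − 0.399 × 0.47 = 1.53 V.
V_DS = 1.53 V ≥ V_ov = 0.333 V, confirming saturation.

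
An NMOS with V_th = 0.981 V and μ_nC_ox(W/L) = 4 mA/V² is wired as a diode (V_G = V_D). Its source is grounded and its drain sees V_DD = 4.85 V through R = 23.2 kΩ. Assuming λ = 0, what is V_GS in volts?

With gate tied to drain, V_GS = V_DS ≥ V_GS − V_th, so the device is in saturation.
KCL at the drain: ½ k_n (V_GS − V_th)² = (V_DD − V_GS)/R.
Let x = V_GS − 0.981. Then 46.4 x² + x − 3.869 = 0, giving x = 0.278 V (positive root), so V_GS = 1.26 V.
I_D = (V_DD − V_GS)/R = (4.85 − 1.26) / 23.2 = 0.155 mA.

V_GS = 1.26 V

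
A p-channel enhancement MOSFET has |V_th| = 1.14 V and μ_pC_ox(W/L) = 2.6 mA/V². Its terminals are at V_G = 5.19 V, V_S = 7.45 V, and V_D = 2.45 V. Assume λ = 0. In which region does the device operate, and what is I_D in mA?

Saturation; I_D = 1.63 mA

V_SG = V_S − V_G = 7.45 − 5.19 = 2.26 V; V_SD = V_S − V_D = 7.45 − 2.45 = 5 V.
V_ov = V_SG − |V_th| = 2.26 − 1.14 = 1.12 V.
Since V_SD = 5 V ≥ V_ov = 1.12 V, the device is in saturation.
I_D = ½ k_p V_ov² = 0.5 × 2.6 × 1.12² = 1.63 mA.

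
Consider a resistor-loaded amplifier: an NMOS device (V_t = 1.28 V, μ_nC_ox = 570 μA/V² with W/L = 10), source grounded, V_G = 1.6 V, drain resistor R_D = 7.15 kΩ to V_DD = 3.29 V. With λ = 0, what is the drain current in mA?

I_D = 0.292 mA

V_GS = V_G = 1.6 V, so V_ov = 1.6 − 1.28 = 0.32 V.
k_n = μ_nC_ox · (W/L) = 5.7 mA/V².
Assume saturation: I_D = ½ k_n V_ov² = 0.5 × 5.7 × 0.32² = 0.292 mA, giving V_DS = V_DD − I_D R_D = 3.29 − 0.292 × 7.15 = 1.2 V.
V_DS = 1.2 V ≥ V_ov = 0.32 V, confirming saturation.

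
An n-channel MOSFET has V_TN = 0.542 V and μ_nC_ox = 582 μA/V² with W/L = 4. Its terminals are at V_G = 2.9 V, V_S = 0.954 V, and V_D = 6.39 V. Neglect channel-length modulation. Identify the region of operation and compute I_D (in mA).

V_GS = V_G − V_S = 2.9 − 0.954 = 1.95 V; V_DS = V_D − V_S = 6.39 − 0.954 = 5.44 V.
k_n = μ_nC_ox · (W/L) = 2.328 mA/V².
V_ov = V_GS − V_TN = 1.95 − 0.542 = 1.4 V.
Since V_DS = 5.44 V ≥ V_ov = 1.4 V, the device is in saturation.
I_D = ½ k_n V_ov² = 0.5 × 2.328 × 1.4² = 2.29 mA.

Saturation; I_D = 2.29 mA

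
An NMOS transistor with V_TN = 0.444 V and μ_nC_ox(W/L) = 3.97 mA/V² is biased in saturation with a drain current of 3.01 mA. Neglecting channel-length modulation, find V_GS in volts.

V_GS = 1.68 V

In saturation I_D = ½ k_n (V_GS − V_TN)², so V_GS − V_TN = √(2 I_D / k_n) = √(2 × 3.01 / 3.97) = 1.23 V.
V_GS = 0.444 + 1.23 = 1.68 V.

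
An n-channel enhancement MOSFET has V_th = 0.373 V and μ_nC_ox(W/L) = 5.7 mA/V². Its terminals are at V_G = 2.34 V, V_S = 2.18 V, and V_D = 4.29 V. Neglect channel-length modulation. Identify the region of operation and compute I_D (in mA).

V_GS = V_G − V_S = 2.34 − 2.18 = 0.16 V; V_DS = V_D − V_S = 4.29 − 2.18 = 2.11 V.
V_GS = 0.16 V < V_th = 0.373 V, so the transistor is in cutoff.

Cutoff; I_D = 0 mA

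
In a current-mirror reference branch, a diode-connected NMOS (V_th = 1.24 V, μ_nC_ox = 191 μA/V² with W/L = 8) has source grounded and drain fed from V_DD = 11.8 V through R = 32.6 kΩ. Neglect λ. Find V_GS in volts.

V_GS = 1.87 V

With gate tied to drain, V_GS = V_DS ≥ V_GS − V_th, so the device is in saturation.
k_n = μ_nC_ox · (W/L) = 1.528 mA/V².
KCL at the drain: ½ k_n (V_GS − V_th)² = (V_DD − V_GS)/R.
Let x = V_GS − 1.24. Then 24.9 x² + x − 10.56 = 0, giving x = 0.631 V (positive root), so V_GS = 1.87 V.
I_D = (V_DD − V_GS)/R = (11.8 − 1.87) / 32.6 = 0.305 mA.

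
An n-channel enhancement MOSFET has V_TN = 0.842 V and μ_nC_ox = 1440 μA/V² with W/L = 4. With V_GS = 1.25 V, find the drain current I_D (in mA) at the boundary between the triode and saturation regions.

At the boundary V_DS = V_ov = V_GS − V_TN = 1.25 − 0.842 = 0.408 V.
k_n = μ_nC_ox · (W/L) = 5.76 mA/V².
I_D = ½ k_n V_ov² = 0.5 × 5.76 × 0.408² = 0.479 mA.

I_D = 0.479 mA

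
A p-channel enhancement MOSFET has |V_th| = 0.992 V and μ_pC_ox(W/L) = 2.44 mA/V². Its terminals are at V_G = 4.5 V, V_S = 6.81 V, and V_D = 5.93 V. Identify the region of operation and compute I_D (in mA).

Triode; I_D = 1.89 mA

V_SG = V_S − V_G = 6.81 − 4.5 = 2.31 V; V_SD = V_S − V_D = 6.81 − 5.93 = 0.88 V.
V_ov = V_SG − |V_th| = 2.31 − 0.992 = 1.32 V.
Since V_SD = 0.88 V < V_ov = 1.32 V, the device is in the triode region.
I_D = k_p [V_ov · V_SD − ½ V_SD²] = 2.44 × [1.32 × 0.88 − 0.5 × 0.88²] = 1.89 mA.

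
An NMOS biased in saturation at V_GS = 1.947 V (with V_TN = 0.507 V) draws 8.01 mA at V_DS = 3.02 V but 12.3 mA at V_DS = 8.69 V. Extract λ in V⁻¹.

λ = 0.132 V⁻¹

With V_GS fixed, I_D ∝ (1 + λ V_DS) in saturation, so I_D2/I_D1 = (1 + λ V_DS2)/(1 + λ V_DS1).
12.3/8.01 = 1.536 = (1 + 8.69 λ)/(1 + 3.02 λ).
Solving: λ (I_D1 V_DS2 − I_D2 V_DS1) = I_D2 − I_D1, so λ = (12.3 − 8.01) / (8.01 × 8.69 − 12.3 × 3.02) = 4.29 / 32.5 = 0.132 V⁻¹.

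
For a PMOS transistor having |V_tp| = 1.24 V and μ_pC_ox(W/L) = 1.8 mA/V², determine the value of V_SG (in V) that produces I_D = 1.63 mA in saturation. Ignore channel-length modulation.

V_SG = 2.59 V

In saturation I_D = ½ k_p (V_SG − |V_tp|)², so V_SG − |V_tp| = √(2 I_D / k_p) = √(2 × 1.63 / 1.8) = 1.35 V.
V_SG = 1.24 + 1.35 = 2.59 V.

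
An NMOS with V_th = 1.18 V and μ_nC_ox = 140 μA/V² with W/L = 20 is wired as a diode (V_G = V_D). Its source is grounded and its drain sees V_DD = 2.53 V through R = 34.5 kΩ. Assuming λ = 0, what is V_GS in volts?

V_GS = 1.34 V

With gate tied to drain, V_GS = V_DS ≥ V_GS − V_th, so the device is in saturation.
k_n = μ_nC_ox · (W/L) = 2.8 mA/V².
KCL at the drain: ½ k_n (V_GS − V_th)² = (V_DD − V_GS)/R.
Let x = V_GS − 1.18. Then 48.3 x² + x − 1.35 = 0, giving x = 0.157 V (positive root), so V_GS = 1.34 V.
I_D = (V_DD − V_GS)/R = (2.53 − 1.34) / 34.5 = 0.0346 mA.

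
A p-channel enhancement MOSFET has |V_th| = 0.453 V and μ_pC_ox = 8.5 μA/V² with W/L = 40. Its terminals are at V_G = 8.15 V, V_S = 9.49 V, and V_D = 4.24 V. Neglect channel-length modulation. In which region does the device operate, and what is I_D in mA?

V_SG = V_S − V_G = 9.49 − 8.15 = 1.34 V; V_SD = V_S − V_D = 9.49 − 4.24 = 5.25 V.
k_p = μ_pC_ox · (W/L) = 0.34 mA/V².
V_ov = V_SG − |V_th| = 1.34 − 0.453 = 0.887 V.
Since V_SD = 5.25 V ≥ V_ov = 0.887 V, the device is in saturation.
I_D = ½ k_p V_ov² = 0.5 × 0.34 × 0.887² = 0.134 mA.

Saturation; I_D = 0.134 mA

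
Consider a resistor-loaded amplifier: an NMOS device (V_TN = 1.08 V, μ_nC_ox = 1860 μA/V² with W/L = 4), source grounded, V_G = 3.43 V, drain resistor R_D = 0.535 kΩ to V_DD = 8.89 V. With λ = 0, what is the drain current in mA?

I_D = 14.6 mA

V_GS = V_G = 3.43 V, so V_ov = 3.43 − 1.08 = 2.35 V.
k_n = μ_nC_ox · (W/L) = 7.44 mA/V².
Assume saturation: I_D = ½ k_n V_ov² = 0.5 × 7.44 × 2.35² = 20.5 mA, giving V_DS = V_DD − I_D R_D = 8.89 − 20.5 × 0.535 = -2.1 V.
But -2.1 V < V_ov = 2.35 V, so the device is actually in triode.
In triode I_D = k_n[V_ov V_DS − ½ V_DS²] and I_D = (V_DD − V_DS)/R_D. Equating: 1.99 V_DS² − 10.35 V_DS + 8.89 = 0, giving V_DS = 1.08 V (the root below V_ov).
I_D = (8.89 − 1.08) / 0.535 = 14.6 mA.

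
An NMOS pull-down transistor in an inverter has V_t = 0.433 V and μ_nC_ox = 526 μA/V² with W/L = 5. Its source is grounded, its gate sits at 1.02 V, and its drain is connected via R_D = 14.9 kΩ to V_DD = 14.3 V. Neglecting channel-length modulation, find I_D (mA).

I_D = 0.453 mA

V_GS = V_G = 1.02 V, so V_ov = 1.02 − 0.433 = 0.587 V.
k_n = μ_nC_ox · (W/L) = 2.63 mA/V².
Assume saturation: I_D = ½ k_n V_ov² = 0.5 × 2.63 × 0.587² = 0.453 mA, giving V_DS = V_DD − I_D R_D = 14.3 − 0.453 × 14.9 = 7.55 V.
V_DS = 7.55 V ≥ V_ov = 0.587 V, confirming saturation.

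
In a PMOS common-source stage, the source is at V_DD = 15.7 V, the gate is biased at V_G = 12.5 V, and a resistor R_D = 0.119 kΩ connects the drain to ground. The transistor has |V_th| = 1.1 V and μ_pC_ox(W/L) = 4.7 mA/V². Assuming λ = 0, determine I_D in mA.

V_SG = V_DD − V_G = 15.7 − 12.5 = 3.2 V, so V_ov = 3.2 − 1.1 = 2.1 V.
Assume saturation: I_D = ½ k_p V_ov² = 0.5 × 4.7 × 2.1² = 10.4 mA, giving V_SD = V_DD − I_D R_D = 15.7 − 10.4 × 0.119 = 14.5 V.
V_SD = 14.5 V ≥ V_ov = 2.1 V, confirming saturation.

I_D = 10.4 mA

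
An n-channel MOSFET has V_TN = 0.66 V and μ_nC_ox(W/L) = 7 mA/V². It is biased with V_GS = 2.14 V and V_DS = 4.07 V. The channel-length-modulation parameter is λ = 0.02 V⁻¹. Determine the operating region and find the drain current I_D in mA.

V_ov = V_GS − V_TN = 2.14 − 0.66 = 1.48 V.
Since V_DS = 4.07 V ≥ V_ov = 1.48 V, the device is in saturation.
I_D = ½ k_n V_ov² (1 + λ V_DS) = 0.5 × 7 × 1.48² × (1 + 0.02 × 4.07) = 8.29 mA.

Saturation; I_D = 8.29 mA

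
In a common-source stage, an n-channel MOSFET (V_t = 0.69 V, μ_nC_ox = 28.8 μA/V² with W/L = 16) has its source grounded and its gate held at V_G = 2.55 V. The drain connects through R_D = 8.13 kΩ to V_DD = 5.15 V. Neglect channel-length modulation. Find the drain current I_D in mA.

V_GS = V_G = 2.55 V, so V_ov = 2.55 − 0.69 = 1.86 V.
k_n = μ_nC_ox · (W/L) = 0.4608 mA/V².
Assume saturation: I_D = ½ k_n V_ov² = 0.5 × 0.4608 × 1.86² = 0.797 mA, giving V_DS = V_DD − I_D R_D = 5.15 − 0.797 × 8.13 = -1.33 V.
But -1.33 V < V_ov = 1.86 V, so the device is actually in triode.
In triode I_D = k_n[V_ov V_DS − ½ V_DS²] and I_D = (V_DD − V_DS)/R_D. Equating: 1.87 V_DS² − 7.968 V_DS + 5.15 = 0, giving V_DS = 0.795 V (the root below V_ov).
I_D = (5.15 − 0.795) / 8.13 = 0.536 mA.

I_D = 0.536 mA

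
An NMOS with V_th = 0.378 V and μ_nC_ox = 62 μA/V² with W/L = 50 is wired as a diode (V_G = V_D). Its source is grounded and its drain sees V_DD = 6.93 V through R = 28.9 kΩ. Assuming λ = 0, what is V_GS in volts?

With gate tied to drain, V_GS = V_DS ≥ V_GS − V_th, so the device is in saturation.
k_n = μ_nC_ox · (W/L) = 3.1 mA/V².
KCL at the drain: ½ k_n (V_GS − V_th)² = (V_DD − V_GS)/R.
Let x = V_GS − 0.378. Then 44.8 x² + x − 6.552 = 0, giving x = 0.371 V (positive root), so V_GS = 0.749 V.
I_D = (V_DD − V_GS)/R = (6.93 − 0.749) / 28.9 = 0.214 mA.

V_GS = 0.749 V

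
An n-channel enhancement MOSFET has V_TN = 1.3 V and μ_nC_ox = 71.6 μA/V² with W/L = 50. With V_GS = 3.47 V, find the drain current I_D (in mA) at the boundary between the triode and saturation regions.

I_D = 8.43 mA

At the boundary V_DS = V_ov = V_GS − V_TN = 3.47 − 1.3 = 2.17 V.
k_n = μ_nC_ox · (W/L) = 3.58 mA/V².
I_D = ½ k_n V_ov² = 0.5 × 3.58 × 2.17² = 8.43 mA.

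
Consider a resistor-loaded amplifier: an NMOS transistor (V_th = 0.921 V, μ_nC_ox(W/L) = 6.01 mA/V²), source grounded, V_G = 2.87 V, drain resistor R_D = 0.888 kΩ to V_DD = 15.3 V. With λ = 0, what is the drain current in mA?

V_GS = V_G = 2.87 V, so V_ov = 2.87 − 0.921 = 1.95 V.
Assume saturation: I_D = ½ k_n V_ov² = 0.5 × 6.01 × 1.95² = 11.4 mA, giving V_DS = V_DD − I_D R_D = 15.3 − 11.4 × 0.888 = 5.16 V.
V_DS = 5.16 V ≥ V_ov = 1.95 V, confirming saturation.

I_D = 11.4 mA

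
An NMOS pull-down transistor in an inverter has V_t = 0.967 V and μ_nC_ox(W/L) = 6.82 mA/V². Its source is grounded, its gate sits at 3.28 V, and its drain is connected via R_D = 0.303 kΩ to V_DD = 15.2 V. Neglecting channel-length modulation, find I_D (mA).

I_D = 18.2 mA

V_GS = V_G = 3.28 V, so V_ov = 3.28 − 0.967 = 2.31 V.
Assume saturation: I_D = ½ k_n V_ov² = 0.5 × 6.82 × 2.31² = 18.2 mA, giving V_DS = V_DD − I_D R_D = 15.2 − 18.2 × 0.303 = 9.67 V.
V_DS = 9.67 V ≥ V_ov = 2.31 V, confirming saturation.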